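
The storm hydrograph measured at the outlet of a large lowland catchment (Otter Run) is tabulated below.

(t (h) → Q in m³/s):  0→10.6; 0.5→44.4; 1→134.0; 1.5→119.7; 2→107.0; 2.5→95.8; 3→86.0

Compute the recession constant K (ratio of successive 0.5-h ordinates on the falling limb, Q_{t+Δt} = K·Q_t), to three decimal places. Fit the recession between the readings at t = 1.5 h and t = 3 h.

K ≈ 0.896

Using the recession-limb readings at t = 1.5 h and t = 3 h: Q falls from 119.7 to 86.0 m³/s over 3 intervals.
K = (Q₂/Q₁)^(1/3) = (86.0/119.7)^(1/3) = 0.896.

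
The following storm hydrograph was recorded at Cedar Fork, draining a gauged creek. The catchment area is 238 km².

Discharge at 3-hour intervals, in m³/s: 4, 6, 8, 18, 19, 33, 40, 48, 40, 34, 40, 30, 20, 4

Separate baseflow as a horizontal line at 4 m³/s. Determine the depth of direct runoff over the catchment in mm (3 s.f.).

Direct runoff: 0.0, 2.0, 4.0, 14.0, 15.0, 29.0, 36.0, 44.0, 36.0, 30.0, 36.0, 26.0, 16.0, 0.0 m³/s; ΣQ_DR = 288.0 m³/s.
V = ΣQ_DR · Δt = 288.0 × 10800 s = 3.110 × 10^6 m³.
Over A = 238 km², depth = V / A = 13.1 mm.

d ≈ 13.1 mm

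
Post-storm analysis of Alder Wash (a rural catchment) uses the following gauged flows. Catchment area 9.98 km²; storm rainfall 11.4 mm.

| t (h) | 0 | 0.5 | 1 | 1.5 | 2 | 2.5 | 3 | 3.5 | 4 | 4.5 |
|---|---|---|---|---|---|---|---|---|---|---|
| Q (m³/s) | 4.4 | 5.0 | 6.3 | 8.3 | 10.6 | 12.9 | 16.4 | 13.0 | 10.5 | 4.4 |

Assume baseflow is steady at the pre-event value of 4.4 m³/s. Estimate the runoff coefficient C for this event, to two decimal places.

C ≈ 0.76

ΣQ_DR = 47.80 m³/s; V = ΣQ_DR·Δt = 86040 m³.
Runoff depth d = V / A = 8.621 mm.
C = d / P = 8.621 / 11.4 = 0.76.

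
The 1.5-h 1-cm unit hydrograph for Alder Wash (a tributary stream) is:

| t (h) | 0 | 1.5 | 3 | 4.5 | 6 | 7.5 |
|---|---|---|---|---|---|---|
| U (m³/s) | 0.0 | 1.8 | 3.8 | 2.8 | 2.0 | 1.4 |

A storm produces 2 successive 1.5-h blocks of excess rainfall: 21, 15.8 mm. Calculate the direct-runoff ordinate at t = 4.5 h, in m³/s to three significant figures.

Q ≈ 11.9 m³/s

By discrete convolution, Q_j = Σ (P_i / 10 mm) · U_{j−i}.
At t = 4.5 h (j=3): Q = (21/10)·2.8 + (15.8/10)·3.8 = 11.9 m³/s.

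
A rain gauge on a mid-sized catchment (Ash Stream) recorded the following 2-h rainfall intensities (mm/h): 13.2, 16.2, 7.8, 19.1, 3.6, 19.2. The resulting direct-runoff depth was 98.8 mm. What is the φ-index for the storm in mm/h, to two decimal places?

φ ≈ 5.22 mm/h

Only the 5 blocks with intensity above φ contribute runoff: 13.2, 16.2, 7.8, 19.1, 19.2 mm/h.
Σ(I−φ)·Δt = d  ⇒  (13.2+16.2+7.8+19.1+19.2 − 5φ)·2 = 98.8
φ = (75.50 − 98.8/2) / 5 = 5.22 mm/h.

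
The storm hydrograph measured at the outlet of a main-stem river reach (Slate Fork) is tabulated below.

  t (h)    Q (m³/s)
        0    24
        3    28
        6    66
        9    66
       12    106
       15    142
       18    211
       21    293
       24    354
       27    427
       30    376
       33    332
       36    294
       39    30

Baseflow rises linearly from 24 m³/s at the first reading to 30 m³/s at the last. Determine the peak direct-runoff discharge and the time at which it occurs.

Subtracting baseflow gives direct-runoff ordinates: 0.00, 3.54, 41.08, 40.62, 80.15, 115.69, 184.23, 265.77, 326.31, 398.85, 347.38, 302.92, 264.46, 0.00 m³/s.
The maximum is 398.85 m³/s, occurring at the reading for t = 27 h.

Q_p = 398.85 m³/s at t = 27 h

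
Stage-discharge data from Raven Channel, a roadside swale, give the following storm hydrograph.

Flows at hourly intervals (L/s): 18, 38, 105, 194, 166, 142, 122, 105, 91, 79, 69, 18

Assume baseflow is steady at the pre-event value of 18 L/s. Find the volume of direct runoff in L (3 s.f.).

V ≈ 3.35 × 10^6 L

Direct-runoff ordinates (Q − Q_b): 0.0, 20.0, 87.0, 176.0, 148.0, 124.0, 104.0, 87.0, 73.0, 61.0, 51.0, 0.0 L/s.
ΣQ_DR = 931.0 L/s.
With Δt = 1 h = 3600 s, V = ΣQ_DR · Δt = 931.0 × 3600 = 3.35 × 10^6 L.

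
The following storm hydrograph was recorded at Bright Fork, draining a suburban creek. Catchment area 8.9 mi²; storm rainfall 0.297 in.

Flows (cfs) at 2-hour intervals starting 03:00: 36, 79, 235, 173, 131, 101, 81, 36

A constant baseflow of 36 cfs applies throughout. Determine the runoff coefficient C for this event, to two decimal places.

ΣQ_DR = 584.0 cfs; V = ΣQ_DR·Δt = 4.205 × 10^6 ft³.
Runoff depth d = V / A = 0.2034 in.
C = d / P = 0.2034 / 0.297 = 0.68.

C ≈ 0.68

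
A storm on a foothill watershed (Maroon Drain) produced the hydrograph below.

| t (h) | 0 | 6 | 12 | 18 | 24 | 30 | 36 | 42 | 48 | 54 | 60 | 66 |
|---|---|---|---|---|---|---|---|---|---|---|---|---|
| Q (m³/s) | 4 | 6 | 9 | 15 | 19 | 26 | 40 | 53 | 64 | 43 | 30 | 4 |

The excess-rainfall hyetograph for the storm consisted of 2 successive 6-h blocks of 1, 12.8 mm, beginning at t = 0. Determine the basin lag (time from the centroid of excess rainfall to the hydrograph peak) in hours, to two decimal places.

Centroid of excess rainfall: t_c = Σ P_i·t̄_i / ΣP_i = 8.5652 h (block centres at 3, 9 h).
Hydrograph peak occurs at t = 48 h, so basin lag t_L = 48 − 8.5652 = 39.43 h.

t_L ≈ 39.43 h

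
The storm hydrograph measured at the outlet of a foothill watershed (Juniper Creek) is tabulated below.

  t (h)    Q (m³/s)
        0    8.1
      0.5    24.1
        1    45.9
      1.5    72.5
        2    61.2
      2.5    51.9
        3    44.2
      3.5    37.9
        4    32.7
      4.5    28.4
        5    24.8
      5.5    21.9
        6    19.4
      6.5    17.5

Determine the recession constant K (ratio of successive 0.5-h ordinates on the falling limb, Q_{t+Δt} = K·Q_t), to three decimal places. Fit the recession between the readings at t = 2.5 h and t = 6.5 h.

K ≈ 0.873

Using the recession-limb readings at t = 2.5 h and t = 6.5 h: Q falls from 51.9 to 17.5 m³/s over 8 intervals.
K = (Q₂/Q₁)^(1/8) = (17.5/51.9)^(1/8) = 0.873.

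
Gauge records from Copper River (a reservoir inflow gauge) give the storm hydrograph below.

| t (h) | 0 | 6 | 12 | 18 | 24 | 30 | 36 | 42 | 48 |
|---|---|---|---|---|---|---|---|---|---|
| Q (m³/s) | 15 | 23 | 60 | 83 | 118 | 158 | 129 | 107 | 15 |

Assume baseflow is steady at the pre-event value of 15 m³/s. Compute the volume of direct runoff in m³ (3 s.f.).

V ≈ 1.24 × 10^7 m³

Direct-runoff ordinates (Q − Q_b): 0.0, 8.0, 45.0, 68.0, 103.0, 143.0, 114.0, 92.0, 0.0 m³/s.
ΣQ_DR = 573.0 m³/s.
With Δt = 6 h = 21600 s, V = ΣQ_DR · Δt = 573.0 × 21600 = 1.24 × 10^7 m³.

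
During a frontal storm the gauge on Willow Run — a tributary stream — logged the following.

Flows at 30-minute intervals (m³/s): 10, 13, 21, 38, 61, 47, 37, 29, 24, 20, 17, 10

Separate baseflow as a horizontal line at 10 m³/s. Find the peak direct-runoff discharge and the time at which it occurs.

Subtracting baseflow gives direct-runoff ordinates: 0.0, 3.0, 11.0, 28.0, 51.0, 37.0, 27.0, 19.0, 14.0, 10.0, 7.0, 0.0 m³/s.
The maximum is 51.0 m³/s, occurring at the reading for t = 2 h.

Q_p = 51.0 m³/s at t = 2 h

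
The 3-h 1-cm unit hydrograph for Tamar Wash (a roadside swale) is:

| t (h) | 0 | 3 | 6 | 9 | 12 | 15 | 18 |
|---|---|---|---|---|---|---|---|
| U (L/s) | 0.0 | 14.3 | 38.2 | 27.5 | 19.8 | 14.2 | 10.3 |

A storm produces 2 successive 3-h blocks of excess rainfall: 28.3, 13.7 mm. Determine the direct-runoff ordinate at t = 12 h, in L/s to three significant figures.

Q ≈ 93.7 L/s

By discrete convolution, Q_j = Σ (P_i / 10 mm) · U_{j−i}.
At t = 12 h (j=4): Q = (28.3/10)·19.8 + (13.7/10)·27.5 = 93.7 L/s.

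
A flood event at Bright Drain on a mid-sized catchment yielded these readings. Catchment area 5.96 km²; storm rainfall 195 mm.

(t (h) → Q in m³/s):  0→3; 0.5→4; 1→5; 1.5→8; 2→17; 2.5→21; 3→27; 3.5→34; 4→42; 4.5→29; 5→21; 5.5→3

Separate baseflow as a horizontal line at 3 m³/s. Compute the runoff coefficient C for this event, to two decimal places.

ΣQ_DR = 178.0 m³/s; V = ΣQ_DR·Δt = 3.204 × 10^5 m³.
Runoff depth d = V / A = 53.76 mm.
C = d / P = 53.76 / 195 = 0.28.

C ≈ 0.28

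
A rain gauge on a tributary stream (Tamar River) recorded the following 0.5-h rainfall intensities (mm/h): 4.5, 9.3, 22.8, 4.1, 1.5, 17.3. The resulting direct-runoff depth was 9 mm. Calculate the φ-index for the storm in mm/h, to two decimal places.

φ ≈ 11.05 mm/h

Only the 2 blocks with intensity above φ contribute runoff: 22.8, 17.3 mm/h.
Σ(I−φ)·Δt = d  ⇒  (22.8+17.3 − 2φ)·0.5 = 9
φ = (40.10 − 9/0.5) / 2 = 11.05 mm/h.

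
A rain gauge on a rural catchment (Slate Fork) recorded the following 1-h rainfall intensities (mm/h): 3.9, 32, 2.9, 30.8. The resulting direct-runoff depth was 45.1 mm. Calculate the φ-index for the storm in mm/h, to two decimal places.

Only the 2 blocks with intensity above φ contribute runoff: 32, 30.8 mm/h.
Σ(I−φ)·Δt = d  ⇒  (32+30.8 − 2φ)·1 = 45.1
φ = (62.80 − 45.1/1) / 2 = 8.85 mm/h.

φ ≈ 8.85 mm/h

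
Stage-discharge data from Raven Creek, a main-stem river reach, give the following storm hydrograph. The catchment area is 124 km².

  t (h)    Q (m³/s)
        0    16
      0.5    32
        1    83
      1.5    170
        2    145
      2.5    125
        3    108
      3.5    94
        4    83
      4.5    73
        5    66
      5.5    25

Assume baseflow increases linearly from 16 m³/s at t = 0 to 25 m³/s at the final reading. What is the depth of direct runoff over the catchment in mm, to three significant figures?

d ≈ 11.2 mm

Direct runoff: 0.00, 15.18, 65.36, 151.55, 125.73, 104.91, 87.09, 72.27, 60.45, 49.64, 41.82, 0.00 m³/s; ΣQ_DR = 774.0 m³/s.
V = ΣQ_DR · Δt = 774.0 × 1800 s = 1.393 × 10^6 m³.
Over A = 124 km², depth = V / A = 11.2 mm.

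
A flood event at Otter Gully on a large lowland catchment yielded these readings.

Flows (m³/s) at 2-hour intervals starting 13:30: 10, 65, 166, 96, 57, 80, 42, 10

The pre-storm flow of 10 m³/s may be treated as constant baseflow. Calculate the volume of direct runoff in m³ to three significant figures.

V ≈ 3.21 × 10^6 m³

Direct-runoff ordinates (Q − Q_b): 0.0, 55.0, 156.0, 86.0, 47.0, 70.0, 32.0, 0.0 m³/s.
ΣQ_DR = 446.0 m³/s.
With Δt = 2 h = 7200 s, V = ΣQ_DR · Δt = 446.0 × 7200 = 3.21 × 10^6 m³.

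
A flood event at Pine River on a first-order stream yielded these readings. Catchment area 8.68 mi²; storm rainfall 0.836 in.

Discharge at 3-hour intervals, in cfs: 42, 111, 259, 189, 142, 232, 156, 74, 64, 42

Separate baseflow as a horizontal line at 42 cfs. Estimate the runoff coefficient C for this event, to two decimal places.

ΣQ_DR = 891.0 cfs; V = ΣQ_DR·Δt = 9.623 × 10^6 ft³.
Runoff depth d = V / A = 0.4772 in.
C = d / P = 0.4772 / 0.836 = 0.57.

C ≈ 0.57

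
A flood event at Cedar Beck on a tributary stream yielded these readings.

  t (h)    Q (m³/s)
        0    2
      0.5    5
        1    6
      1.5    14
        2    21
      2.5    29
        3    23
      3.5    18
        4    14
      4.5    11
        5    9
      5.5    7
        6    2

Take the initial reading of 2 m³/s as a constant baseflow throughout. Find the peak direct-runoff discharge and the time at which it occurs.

Q_p = 27.0 m³/s at t = 2.5 h

Subtracting baseflow gives direct-runoff ordinates: 0.0, 3.0, 4.0, 12.0, 19.0, 27.0, 21.0, 16.0, 12.0, 9.0, 7.0, 5.0, 0.0 m³/s.
The maximum is 27.0 m³/s, occurring at the reading for t = 2.5 h.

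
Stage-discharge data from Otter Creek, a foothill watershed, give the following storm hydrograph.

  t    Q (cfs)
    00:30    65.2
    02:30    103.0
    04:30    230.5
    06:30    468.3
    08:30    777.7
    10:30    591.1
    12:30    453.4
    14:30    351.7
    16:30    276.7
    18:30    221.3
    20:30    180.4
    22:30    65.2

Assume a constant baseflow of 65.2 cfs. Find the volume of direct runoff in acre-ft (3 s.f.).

V ≈ 496 acre-ft

Direct-runoff ordinates (Q − Q_b): 0.0, 37.8, 165.3, 403.1, 712.5, 525.9, 388.2, 286.5, 211.5, 156.1, 115.2, 0.0 cfs.
ΣQ_DR = 3002 cfs.
With Δt = 2 h = 7200 s, V = ΣQ_DR · Δt = 3002 × 7200 = 2.16 × 10^7 ft³ = 496 acre-ft.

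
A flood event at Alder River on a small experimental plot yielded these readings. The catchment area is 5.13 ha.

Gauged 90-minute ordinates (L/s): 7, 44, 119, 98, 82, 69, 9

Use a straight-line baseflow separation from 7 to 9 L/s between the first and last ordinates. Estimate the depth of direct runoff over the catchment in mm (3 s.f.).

d ≈ 39.2 mm

Direct runoff: 0.00, 36.67, 111.33, 90.00, 73.67, 60.33, 0.00 L/s; ΣQ_DR = 372.0 L/s.
V = ΣQ_DR · Δt = 372.0 × 5400 s = 2.009 × 10^6 L.
Over A = 5.13 ha, depth = V / A = 39.2 mm.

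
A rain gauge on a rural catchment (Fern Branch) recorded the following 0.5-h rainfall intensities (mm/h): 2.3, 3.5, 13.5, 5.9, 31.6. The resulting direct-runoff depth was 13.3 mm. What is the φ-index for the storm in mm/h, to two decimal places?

φ ≈ 9.25 mm/h

Only the 2 blocks with intensity above φ contribute runoff: 13.5, 31.6 mm/h.
Σ(I−φ)·Δt = d  ⇒  (13.5+31.6 − 2φ)·0.5 = 13.3
φ = (45.10 − 13.3/0.5) / 2 = 9.25 mm/h.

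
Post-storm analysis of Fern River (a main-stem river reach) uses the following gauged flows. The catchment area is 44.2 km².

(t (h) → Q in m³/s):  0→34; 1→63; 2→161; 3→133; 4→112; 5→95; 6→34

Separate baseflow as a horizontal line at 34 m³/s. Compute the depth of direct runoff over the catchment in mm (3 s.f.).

d ≈ 32.1 mm

Direct runoff: 0.0, 29.0, 127.0, 99.0, 78.0, 61.0, 0.0 m³/s; ΣQ_DR = 394.0 m³/s.
V = ΣQ_DR · Δt = 394.0 × 3600 s = 1.418 × 10^6 m³.
Over A = 44.2 km², depth = V / A = 32.1 mm.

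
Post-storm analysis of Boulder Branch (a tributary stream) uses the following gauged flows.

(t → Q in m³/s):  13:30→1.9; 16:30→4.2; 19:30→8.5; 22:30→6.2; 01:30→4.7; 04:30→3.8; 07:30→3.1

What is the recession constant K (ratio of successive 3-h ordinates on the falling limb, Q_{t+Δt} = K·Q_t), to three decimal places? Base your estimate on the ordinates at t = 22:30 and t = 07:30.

Using the recession-limb readings at t = 22:30 and t = 07:30: Q falls from 6.2 to 3.1 m³/s over 3 intervals.
K = (Q₂/Q₁)^(1/3) = (3.1/6.2)^(1/3) = 0.794.

K ≈ 0.794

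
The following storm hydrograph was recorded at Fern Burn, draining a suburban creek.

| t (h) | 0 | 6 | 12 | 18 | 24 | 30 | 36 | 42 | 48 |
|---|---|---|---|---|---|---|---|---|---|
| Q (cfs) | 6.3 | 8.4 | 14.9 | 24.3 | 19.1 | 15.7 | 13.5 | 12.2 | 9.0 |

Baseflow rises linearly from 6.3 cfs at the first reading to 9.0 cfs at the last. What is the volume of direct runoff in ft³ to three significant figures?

Direct-runoff ordinates (Q − Q_b): 0.00, 1.76, 7.92, 16.99, 11.45, 7.71, 5.17, 3.54, 0.00 cfs.
ΣQ_DR = 54.55 cfs.
With Δt = 6 h = 21600 s, V = ΣQ_DR · Δt = 54.55 × 21600 = 1.18 × 10^6 ft³.

V ≈ 1.18 × 10^6 ft³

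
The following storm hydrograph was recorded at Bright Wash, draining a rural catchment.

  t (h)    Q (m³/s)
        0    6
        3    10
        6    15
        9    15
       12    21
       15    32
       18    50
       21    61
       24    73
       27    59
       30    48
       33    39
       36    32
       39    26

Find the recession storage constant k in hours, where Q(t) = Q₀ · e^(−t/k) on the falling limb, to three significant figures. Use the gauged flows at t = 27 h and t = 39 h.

k ≈ 14.6 h

On the falling limb, Q drops from 59 to 26 m³/s between t = 27 h and t = 39 h (Δt = 12 h).
k = −Δt / ln(Q₂/Q₁) = −12 / ln(26/59) = 14.6 h.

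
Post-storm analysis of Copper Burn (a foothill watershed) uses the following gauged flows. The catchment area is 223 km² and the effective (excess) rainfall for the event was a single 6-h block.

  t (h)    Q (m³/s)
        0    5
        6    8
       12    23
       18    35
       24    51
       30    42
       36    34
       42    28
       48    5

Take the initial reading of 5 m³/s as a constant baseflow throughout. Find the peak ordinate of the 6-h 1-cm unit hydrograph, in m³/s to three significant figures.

U_p ≈ 25.5 m³/s

Direct runoff: 0.0, 3.0, 18.0, 30.0, 46.0, 37.0, 29.0, 23.0, 0.0 m³/s; ΣQ_DR = 186.0 m³/s, peak = 46.0 m³/s.
Runoff depth d = ΣQ_DR·Δt / A = 186.0 × 21600 / (223 km²) = 18.02 mm.
The 1-cm UH is the DRH scaled by (10 mm)/d, so U_p = 46.0 × 10/18.02 = 25.5 m³/s.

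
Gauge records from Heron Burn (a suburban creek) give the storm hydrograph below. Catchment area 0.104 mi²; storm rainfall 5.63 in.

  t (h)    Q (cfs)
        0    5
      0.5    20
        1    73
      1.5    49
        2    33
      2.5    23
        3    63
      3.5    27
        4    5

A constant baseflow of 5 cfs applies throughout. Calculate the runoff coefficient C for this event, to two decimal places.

C ≈ 0.33

ΣQ_DR = 253.0 cfs; V = ΣQ_DR·Δt = 4.554 × 10^5 ft³.
Runoff depth d = V / A = 1.885 in.
C = d / P = 1.885 / 5.63 = 0.33.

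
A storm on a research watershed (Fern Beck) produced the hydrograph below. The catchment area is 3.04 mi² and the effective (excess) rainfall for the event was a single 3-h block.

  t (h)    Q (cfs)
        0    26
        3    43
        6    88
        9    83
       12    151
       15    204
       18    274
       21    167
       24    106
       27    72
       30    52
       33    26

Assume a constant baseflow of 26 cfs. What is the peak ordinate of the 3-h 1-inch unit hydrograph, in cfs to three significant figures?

U_p ≈ 165 cfs

Direct runoff: 0.0, 17.0, 62.0, 57.0, 125.0, 178.0, 248.0, 141.0, 80.0, 46.0, 26.0, 0.0 cfs; ΣQ_DR = 980.0 cfs, peak = 248.0 cfs.
Runoff depth d = ΣQ_DR·Δt / A = 980.0 × 10800 / (3.04 mi²) = 1.499 in.
The 1-inch UH is the DRH scaled by (1 in)/d, so U_p = 248.0 × 1/1.499 = 165 cfs.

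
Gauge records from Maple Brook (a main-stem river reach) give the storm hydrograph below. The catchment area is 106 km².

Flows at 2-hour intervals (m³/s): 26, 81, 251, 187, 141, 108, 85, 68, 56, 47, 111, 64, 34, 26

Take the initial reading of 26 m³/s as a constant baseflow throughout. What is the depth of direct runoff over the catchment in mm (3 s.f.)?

Direct runoff: 0.0, 55.0, 225.0, 161.0, 115.0, 82.0, 59.0, 42.0, 30.0, 21.0, 85.0, 38.0, 8.0, 0.0 m³/s; ΣQ_DR = 921.0 m³/s.
V = ΣQ_DR · Δt = 921.0 × 7200 s = 6.631 × 10^6 m³.
Over A = 106 km², depth = V / A = 62.6 mm.

d ≈ 62.6 mm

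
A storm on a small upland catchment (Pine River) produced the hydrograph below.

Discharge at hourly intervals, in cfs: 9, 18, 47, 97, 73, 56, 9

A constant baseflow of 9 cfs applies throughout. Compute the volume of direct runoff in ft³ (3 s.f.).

Direct-runoff ordinates (Q − Q_b): 0.0, 9.0, 38.0, 88.0, 64.0, 47.0, 0.0 cfs.
ΣQ_DR = 246.0 cfs.
With Δt = 1 h = 3600 s, V = ΣQ_DR · Δt = 246.0 × 3600 = 8.86 × 10^5 ft³.

V ≈ 8.86 × 10^5 ft³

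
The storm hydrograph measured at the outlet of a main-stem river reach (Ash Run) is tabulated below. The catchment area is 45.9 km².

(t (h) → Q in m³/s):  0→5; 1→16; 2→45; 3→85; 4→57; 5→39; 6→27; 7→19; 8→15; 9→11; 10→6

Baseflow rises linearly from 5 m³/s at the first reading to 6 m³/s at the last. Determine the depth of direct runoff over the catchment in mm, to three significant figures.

Direct runoff: 0.00, 10.90, 39.80, 79.70, 51.60, 33.50, 21.40, 13.30, 9.20, 5.10, 0.00 m³/s; ΣQ_DR = 264.5 m³/s.
V = ΣQ_DR · Δt = 264.5 × 3600 s = 9.522 × 10^5 m³.
Over A = 45.9 km², depth = V / A = 20.7 mm.

d ≈ 20.7 mm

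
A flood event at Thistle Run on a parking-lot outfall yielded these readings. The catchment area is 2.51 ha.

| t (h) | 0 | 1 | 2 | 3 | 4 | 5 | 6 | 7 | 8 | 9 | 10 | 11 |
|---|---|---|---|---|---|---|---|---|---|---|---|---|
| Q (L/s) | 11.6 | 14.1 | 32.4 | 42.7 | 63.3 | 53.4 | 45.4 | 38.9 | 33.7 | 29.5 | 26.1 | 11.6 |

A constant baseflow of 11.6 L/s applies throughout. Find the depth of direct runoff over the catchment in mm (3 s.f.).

d ≈ 37.8 mm

Direct runoff: 0.0, 2.5, 20.8, 31.1, 51.7, 41.8, 33.8, 27.3, 22.1, 17.9, 14.5, 0.0 L/s; ΣQ_DR = 263.5 L/s.
V = ΣQ_DR · Δt = 263.5 × 3600 s = 9.486 × 10^5 L.
Over A = 2.51 ha, depth = V / A = 37.8 mm.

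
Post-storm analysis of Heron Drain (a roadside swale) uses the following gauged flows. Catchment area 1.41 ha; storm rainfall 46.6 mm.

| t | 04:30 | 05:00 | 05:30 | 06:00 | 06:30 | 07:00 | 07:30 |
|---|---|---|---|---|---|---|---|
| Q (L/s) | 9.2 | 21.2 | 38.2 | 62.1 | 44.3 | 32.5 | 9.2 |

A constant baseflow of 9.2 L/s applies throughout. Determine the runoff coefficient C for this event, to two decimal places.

ΣQ_DR = 152.3 L/s; V = ΣQ_DR·Δt = 2.741 × 10^5 L.
Runoff depth d = V / A = 19.44 mm.
C = d / P = 19.44 / 46.6 = 0.42.

C ≈ 0.42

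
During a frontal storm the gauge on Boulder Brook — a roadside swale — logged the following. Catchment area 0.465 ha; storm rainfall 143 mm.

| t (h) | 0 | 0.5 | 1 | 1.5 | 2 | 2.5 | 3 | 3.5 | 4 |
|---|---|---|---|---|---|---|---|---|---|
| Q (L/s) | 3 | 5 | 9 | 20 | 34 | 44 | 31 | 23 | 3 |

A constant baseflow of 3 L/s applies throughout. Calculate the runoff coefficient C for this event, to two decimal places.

C ≈ 0.39

ΣQ_DR = 145.0 L/s; V = ΣQ_DR·Δt = 2.610 × 10^5 L.
Runoff depth d = V / A = 56.13 mm.
C = d / P = 56.13 / 143 = 0.39.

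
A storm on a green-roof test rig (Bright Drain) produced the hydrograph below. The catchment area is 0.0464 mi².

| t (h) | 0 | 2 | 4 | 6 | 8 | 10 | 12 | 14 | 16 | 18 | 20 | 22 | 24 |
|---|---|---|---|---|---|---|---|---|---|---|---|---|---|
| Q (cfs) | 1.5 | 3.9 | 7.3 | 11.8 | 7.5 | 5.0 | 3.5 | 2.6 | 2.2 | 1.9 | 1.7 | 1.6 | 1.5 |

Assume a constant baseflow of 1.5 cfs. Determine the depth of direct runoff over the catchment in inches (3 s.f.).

Direct runoff: 0.0, 2.4, 5.8, 10.3, 6.0, 3.5, 2.0, 1.1, 0.7, 0.4, 0.2, 0.1, 0.0 cfs; ΣQ_DR = 32.50 cfs.
V = ΣQ_DR · Δt = 32.50 × 7200 s = 2.340 × 10^5 ft³.
Over A = 0.0464 mi², depth = V / A = 2.17 in.

d ≈ 2.17 in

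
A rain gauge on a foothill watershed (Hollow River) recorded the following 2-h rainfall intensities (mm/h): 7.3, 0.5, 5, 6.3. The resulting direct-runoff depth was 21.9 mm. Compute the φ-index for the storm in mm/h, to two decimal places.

φ ≈ 2.55 mm/h

Only the 3 blocks with intensity above φ contribute runoff: 7.3, 5, 6.3 mm/h.
Σ(I−φ)·Δt = d  ⇒  (7.3+5+6.3 − 3φ)·2 = 21.9
φ = (18.60 − 21.9/2) / 3 = 2.55 mm/h.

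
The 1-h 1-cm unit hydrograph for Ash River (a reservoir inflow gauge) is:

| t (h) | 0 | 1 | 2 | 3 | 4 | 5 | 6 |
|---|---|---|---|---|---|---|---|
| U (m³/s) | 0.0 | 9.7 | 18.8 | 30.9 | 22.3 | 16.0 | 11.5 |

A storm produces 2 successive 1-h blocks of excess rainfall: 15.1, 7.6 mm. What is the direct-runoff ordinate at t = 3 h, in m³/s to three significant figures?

By discrete convolution, Q_j = Σ (P_i / 10 mm) · U_{j−i}.
At t = 3 h (j=3): Q = (15.1/10)·30.9 + (7.6/10)·18.8 = 60.9 m³/s.

Q ≈ 60.9 m³/s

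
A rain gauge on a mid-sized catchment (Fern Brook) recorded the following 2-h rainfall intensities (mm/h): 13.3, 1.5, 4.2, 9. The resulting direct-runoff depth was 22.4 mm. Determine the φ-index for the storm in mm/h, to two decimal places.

Only the 2 blocks with intensity above φ contribute runoff: 13.3, 9 mm/h.
Σ(I−φ)·Δt = d  ⇒  (13.3+9 − 2φ)·2 = 22.4
φ = (22.30 − 22.4/2) / 2 = 5.55 mm/h.

φ ≈ 5.55 mm/h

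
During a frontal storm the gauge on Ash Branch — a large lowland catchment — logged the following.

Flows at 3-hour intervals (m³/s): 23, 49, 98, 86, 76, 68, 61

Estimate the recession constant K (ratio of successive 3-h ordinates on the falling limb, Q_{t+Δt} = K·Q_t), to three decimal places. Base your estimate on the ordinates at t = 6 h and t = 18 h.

K ≈ 0.888

Using the recession-limb readings at t = 6 h and t = 18 h: Q falls from 98 to 61 m³/s over 4 intervals.
K = (Q₂/Q₁)^(1/4) = (61/98)^(1/4) = 0.888.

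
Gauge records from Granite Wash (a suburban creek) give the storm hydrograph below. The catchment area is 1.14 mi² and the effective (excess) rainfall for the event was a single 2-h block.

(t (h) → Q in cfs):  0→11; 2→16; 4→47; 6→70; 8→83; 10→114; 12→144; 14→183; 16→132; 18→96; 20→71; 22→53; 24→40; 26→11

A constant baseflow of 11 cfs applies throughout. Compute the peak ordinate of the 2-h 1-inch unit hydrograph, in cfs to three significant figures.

U_p ≈ 69.0 cfs

Direct runoff: 0.0, 5.0, 36.0, 59.0, 72.0, 103.0, 133.0, 172.0, 121.0, 85.0, 60.0, 42.0, 29.0, 0.0 cfs; ΣQ_DR = 917.0 cfs, peak = 172.0 cfs.
Runoff depth d = ΣQ_DR·Δt / A = 917.0 × 7200 / (1.14 mi²) = 2.493 in.
The 1-inch UH is the DRH scaled by (1 in)/d, so U_p = 172.0 × 1/2.493 = 69.0 cfs.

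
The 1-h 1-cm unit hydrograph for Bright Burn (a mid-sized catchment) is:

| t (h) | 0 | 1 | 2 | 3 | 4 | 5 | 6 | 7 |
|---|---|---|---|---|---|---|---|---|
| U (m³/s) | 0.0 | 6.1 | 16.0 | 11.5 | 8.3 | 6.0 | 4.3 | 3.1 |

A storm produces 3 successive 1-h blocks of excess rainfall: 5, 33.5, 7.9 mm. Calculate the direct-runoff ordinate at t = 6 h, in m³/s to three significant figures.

Q ≈ 28.8 m³/s

By discrete convolution, Q_j = Σ (P_i / 10 mm) · U_{j−i}.
At t = 6 h (j=6): Q = (5/10)·4.3 + (33.5/10)·6.0 + (7.9/10)·8.3 = 28.8 m³/s.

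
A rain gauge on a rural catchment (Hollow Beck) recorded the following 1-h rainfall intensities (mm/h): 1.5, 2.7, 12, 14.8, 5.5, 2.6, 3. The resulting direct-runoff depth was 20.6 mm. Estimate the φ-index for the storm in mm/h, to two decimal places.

Only the 3 blocks with intensity above φ contribute runoff: 12, 14.8, 5.5 mm/h.
Σ(I−φ)·Δt = d  ⇒  (12+14.8+5.5 − 3φ)·1 = 20.6
φ = (32.30 − 20.6/1) / 3 = 3.90 mm/h.

φ ≈ 3.90 mm/h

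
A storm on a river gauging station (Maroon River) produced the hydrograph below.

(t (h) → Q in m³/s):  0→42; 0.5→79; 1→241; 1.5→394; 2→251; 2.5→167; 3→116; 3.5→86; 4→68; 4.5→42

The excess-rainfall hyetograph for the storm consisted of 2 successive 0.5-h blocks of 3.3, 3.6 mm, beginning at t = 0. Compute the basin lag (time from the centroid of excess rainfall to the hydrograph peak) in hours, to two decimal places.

Centroid of excess rainfall: t_c = Σ P_i·t̄_i / ΣP_i = 0.5109 h (block centres at 0.25, 0.75 h).
Hydrograph peak occurs at t = 1.5 h, so basin lag t_L = 1.5 − 0.5109 = 0.99 h.

t_L ≈ 0.99 h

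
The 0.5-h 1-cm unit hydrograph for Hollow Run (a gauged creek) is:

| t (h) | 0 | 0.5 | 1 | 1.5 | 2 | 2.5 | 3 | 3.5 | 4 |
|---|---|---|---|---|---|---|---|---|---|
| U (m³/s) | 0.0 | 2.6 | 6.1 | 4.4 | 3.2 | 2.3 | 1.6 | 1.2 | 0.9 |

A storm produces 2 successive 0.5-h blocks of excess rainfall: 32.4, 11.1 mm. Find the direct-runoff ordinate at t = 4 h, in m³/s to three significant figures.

Q ≈ 4.25 m³/s

By discrete convolution, Q_j = Σ (P_i / 10 mm) · U_{j−i}.
At t = 4 h (j=8): Q = (32.4/10)·0.9 + (11.1/10)·1.2 = 4.25 m³/s.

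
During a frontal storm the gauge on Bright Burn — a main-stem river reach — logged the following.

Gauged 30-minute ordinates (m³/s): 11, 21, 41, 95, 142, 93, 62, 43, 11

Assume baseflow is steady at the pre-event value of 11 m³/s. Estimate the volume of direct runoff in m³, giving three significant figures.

V ≈ 7.56 × 10^5 m³

Direct-runoff ordinates (Q − Q_b): 0.0, 10.0, 30.0, 84.0, 131.0, 82.0, 51.0, 32.0, 0.0 m³/s.
ΣQ_DR = 420.0 m³/s.
With Δt = 0.5 h = 1800 s, V = ΣQ_DR · Δt = 420.0 × 1800 = 7.56 × 10^5 m³.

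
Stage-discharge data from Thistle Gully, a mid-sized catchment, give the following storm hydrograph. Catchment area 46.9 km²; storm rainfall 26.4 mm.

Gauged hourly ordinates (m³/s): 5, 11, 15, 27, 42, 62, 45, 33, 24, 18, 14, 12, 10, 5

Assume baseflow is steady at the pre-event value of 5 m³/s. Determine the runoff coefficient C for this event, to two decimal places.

ΣQ_DR = 253.0 m³/s; V = ΣQ_DR·Δt = 9.108 × 10^5 m³.
Runoff depth d = V / A = 19.42 mm.
C = d / P = 19.42 / 26.4 = 0.74.

C ≈ 0.74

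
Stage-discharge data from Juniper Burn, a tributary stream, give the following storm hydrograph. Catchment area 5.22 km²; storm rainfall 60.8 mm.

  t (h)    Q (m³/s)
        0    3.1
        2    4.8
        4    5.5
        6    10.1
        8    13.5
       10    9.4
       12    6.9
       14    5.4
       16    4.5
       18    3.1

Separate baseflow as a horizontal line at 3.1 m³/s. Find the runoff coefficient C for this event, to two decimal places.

ΣQ_DR = 35.30 m³/s; V = ΣQ_DR·Δt = 2.542 × 10^5 m³.
Runoff depth d = V / A = 48.69 mm.
C = d / P = 48.69 / 60.8 = 0.80.

C ≈ 0.80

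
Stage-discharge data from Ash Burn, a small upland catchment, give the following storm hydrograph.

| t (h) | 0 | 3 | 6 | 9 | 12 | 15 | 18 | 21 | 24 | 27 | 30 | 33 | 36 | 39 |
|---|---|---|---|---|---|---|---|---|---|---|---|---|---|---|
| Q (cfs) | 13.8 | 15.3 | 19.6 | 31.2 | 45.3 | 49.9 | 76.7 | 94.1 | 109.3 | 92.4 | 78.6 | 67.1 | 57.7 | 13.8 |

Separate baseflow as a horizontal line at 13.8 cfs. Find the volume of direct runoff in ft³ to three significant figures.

Direct-runoff ordinates (Q − Q_b): 0.0, 1.5, 5.8, 17.4, 31.5, 36.1, 62.9, 80.3, 95.5, 78.6, 64.8, 53.3, 43.9, 0.0 cfs.
ΣQ_DR = 571.6 cfs.
With Δt = 3 h = 10800 s, V = ΣQ_DR · Δt = 571.6 × 10800 = 6.17 × 10^6 ft³.

V ≈ 6.17 × 10^6 ft³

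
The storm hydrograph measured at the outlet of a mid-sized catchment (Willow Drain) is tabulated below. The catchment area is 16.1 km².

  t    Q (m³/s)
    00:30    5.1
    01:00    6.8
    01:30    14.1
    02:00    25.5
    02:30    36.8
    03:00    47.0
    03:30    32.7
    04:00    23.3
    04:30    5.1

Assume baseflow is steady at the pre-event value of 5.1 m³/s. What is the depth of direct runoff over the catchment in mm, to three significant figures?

d ≈ 16.8 mm

Direct runoff: 0.0, 1.7, 9.0, 20.4, 31.7, 41.9, 27.6, 18.2, 0.0 m³/s; ΣQ_DR = 150.5 m³/s.
V = ΣQ_DR · Δt = 150.5 × 1800 s = 2.709 × 10^5 m³.
Over A = 16.1 km², depth = V / A = 16.8 mm.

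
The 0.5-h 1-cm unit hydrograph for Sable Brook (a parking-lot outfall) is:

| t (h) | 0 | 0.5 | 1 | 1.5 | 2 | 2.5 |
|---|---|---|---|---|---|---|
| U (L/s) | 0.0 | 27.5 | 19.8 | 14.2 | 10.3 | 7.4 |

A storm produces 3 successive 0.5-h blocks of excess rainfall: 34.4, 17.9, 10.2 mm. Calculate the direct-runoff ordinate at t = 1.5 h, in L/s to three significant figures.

Q ≈ 112 L/s

By discrete convolution, Q_j = Σ (P_i / 10 mm) · U_{j−i}.
At t = 1.5 h (j=3): Q = (34.4/10)·14.2 + (17.9/10)·19.8 + (10.2/10)·27.5 = 112 L/s.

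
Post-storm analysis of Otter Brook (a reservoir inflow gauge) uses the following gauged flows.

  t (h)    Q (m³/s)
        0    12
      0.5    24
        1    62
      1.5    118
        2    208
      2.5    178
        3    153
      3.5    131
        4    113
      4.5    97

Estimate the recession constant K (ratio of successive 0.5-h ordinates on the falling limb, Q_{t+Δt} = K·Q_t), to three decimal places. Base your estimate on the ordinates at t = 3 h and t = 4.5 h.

K ≈ 0.859

Using the recession-limb readings at t = 3 h and t = 4.5 h: Q falls from 153 to 97 m³/s over 3 intervals.
K = (Q₂/Q₁)^(1/3) = (97/153)^(1/3) = 0.859.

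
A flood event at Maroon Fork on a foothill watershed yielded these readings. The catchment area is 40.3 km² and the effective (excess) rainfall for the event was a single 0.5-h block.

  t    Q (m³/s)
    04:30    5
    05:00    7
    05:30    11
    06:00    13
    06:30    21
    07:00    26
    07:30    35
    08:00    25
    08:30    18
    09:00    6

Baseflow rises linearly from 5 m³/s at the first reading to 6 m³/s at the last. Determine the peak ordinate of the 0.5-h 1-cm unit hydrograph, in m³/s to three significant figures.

Direct runoff: 0.00, 1.89, 5.78, 7.67, 15.56, 20.44, 29.33, 19.22, 12.11, 0.00 m³/s; ΣQ_DR = 112.0 m³/s, peak = 29.33 m³/s.
Runoff depth d = ΣQ_DR·Δt / A = 112.0 × 1800 / (40.3 km²) = 5.002 mm.
The 1-cm UH is the DRH scaled by (10 mm)/d, so U_p = 29.33 × 10/5.002 = 58.6 m³/s.

U_p ≈ 58.6 m³/s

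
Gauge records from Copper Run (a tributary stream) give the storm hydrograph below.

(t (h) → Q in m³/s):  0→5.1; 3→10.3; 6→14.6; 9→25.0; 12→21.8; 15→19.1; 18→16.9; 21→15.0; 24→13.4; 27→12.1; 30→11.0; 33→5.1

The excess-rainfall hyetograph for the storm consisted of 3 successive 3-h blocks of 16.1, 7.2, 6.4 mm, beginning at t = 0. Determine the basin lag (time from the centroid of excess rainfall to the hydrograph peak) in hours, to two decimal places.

Centroid of excess rainfall: t_c = Σ P_i·t̄_i / ΣP_i = 3.5202 h (block centres at 1.5, 4.5, 7.5 h).
Hydrograph peak occurs at t = 9 h, so basin lag t_L = 9 − 3.5202 = 5.48 h.

t_L ≈ 5.48 h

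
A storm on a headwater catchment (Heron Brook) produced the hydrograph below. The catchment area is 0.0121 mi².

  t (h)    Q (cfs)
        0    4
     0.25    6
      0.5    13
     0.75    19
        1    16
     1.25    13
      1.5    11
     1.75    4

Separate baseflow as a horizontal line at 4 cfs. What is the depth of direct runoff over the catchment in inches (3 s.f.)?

Direct runoff: 0.0, 2.0, 9.0, 15.0, 12.0, 9.0, 7.0, 0.0 cfs; ΣQ_DR = 54.00 cfs.
V = ΣQ_DR · Δt = 54.00 × 900 s = 48600 ft³.
Over A = 0.0121 mi², depth = V / A = 1.73 in.

d ≈ 1.73 in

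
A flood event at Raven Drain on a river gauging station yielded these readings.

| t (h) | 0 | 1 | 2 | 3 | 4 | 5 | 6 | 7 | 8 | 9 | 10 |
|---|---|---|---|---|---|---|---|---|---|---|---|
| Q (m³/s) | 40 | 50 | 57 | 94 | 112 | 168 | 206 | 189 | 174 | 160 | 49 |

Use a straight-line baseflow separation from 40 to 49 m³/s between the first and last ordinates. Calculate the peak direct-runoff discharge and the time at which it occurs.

Subtracting baseflow gives direct-runoff ordinates: 0.00, 9.10, 15.20, 51.30, 68.40, 123.50, 160.60, 142.70, 126.80, 111.90, 0.00 m³/s.
The maximum is 160.60 m³/s, occurring at the reading for t = 6 h.

Q_p = 160.60 m³/s at t = 6 h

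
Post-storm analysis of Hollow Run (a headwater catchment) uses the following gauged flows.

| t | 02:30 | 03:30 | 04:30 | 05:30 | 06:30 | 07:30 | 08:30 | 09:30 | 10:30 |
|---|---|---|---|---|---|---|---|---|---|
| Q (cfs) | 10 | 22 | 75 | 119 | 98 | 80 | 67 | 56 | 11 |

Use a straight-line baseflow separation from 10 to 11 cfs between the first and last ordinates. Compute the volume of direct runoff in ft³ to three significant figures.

V ≈ 1.60 × 10^6 ft³

Direct-runoff ordinates (Q − Q_b): 0.00, 11.88, 64.75, 108.62, 87.50, 69.38, 56.25, 45.12, 0.00 cfs.
ΣQ_DR = 443.5 cfs.
With Δt = 1 h = 3600 s, V = ΣQ_DR · Δt = 443.5 × 3600 = 1.60 × 10^6 ft³.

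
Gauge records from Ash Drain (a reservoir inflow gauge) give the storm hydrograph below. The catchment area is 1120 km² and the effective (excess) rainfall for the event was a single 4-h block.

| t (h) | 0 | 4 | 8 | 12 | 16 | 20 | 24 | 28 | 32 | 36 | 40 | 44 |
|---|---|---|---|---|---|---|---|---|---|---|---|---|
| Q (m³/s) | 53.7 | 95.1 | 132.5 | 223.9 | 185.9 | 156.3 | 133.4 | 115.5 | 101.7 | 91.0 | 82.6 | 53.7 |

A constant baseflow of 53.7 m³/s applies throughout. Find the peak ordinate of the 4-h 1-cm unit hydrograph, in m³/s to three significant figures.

U_p ≈ 170 m³/s

Direct runoff: 0.0, 41.4, 78.8, 170.2, 132.2, 102.6, 79.7, 61.8, 48.0, 37.3, 28.9, 0.0 m³/s; ΣQ_DR = 780.9 m³/s, peak = 170.2 m³/s.
Runoff depth d = ΣQ_DR·Δt / A = 780.9 × 14400 / (1120 km²) = 10.04 mm.
The 1-cm UH is the DRH scaled by (10 mm)/d, so U_p = 170.2 × 10/10.04 = 170 m³/s.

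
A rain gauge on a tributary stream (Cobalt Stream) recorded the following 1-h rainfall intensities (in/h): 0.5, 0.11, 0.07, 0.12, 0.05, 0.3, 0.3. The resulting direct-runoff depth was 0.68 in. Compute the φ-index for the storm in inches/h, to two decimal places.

Only the 3 blocks with intensity above φ contribute runoff: 0.5, 0.3, 0.3 in/h.
Σ(I−φ)·Δt = d  ⇒  (0.5+0.3+0.3 − 3φ)·1 = 0.68
φ = (1.100 − 0.68/1) / 3 = 0.14 in/h.

φ ≈ 0.14 in/h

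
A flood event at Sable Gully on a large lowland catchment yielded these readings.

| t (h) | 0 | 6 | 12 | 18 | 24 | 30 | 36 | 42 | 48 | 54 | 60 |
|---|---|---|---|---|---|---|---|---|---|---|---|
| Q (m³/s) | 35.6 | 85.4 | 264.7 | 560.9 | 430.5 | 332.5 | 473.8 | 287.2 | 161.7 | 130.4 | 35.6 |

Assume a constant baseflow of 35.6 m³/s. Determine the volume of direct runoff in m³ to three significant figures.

V ≈ 5.20 × 10^7 m³

Direct-runoff ordinates (Q − Q_b): 0.0, 49.8, 229.1, 525.3, 394.9, 296.9, 438.2, 251.6, 126.1, 94.8, 0.0 m³/s.
ΣQ_DR = 2407 m³/s.
With Δt = 6 h = 21600 s, V = ΣQ_DR · Δt = 2407 × 21600 = 5.20 × 10^7 m³.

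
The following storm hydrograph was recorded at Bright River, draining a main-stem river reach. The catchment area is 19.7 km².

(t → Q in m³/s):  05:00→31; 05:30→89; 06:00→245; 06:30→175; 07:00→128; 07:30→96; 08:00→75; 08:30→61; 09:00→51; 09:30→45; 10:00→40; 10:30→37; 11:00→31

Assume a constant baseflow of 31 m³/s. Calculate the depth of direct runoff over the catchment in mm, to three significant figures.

d ≈ 64.1 mm

Direct runoff: 0.0, 58.0, 214.0, 144.0, 97.0, 65.0, 44.0, 30.0, 20.0, 14.0, 9.0, 6.0, 0.0 m³/s; ΣQ_DR = 701.0 m³/s.
V = ΣQ_DR · Δt = 701.0 × 1800 s = 1.262 × 10^6 m³.
Over A = 19.7 km², depth = V / A = 64.1 mm.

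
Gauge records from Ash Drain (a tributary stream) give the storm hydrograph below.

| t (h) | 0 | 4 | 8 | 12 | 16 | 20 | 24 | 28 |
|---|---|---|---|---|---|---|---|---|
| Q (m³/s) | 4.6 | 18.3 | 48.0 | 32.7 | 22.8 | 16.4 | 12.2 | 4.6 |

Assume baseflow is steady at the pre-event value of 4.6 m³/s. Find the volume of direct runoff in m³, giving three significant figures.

V ≈ 1.77 × 10^6 m³

Direct-runoff ordinates (Q − Q_b): 0.0, 13.7, 43.4, 28.1, 18.2, 11.8, 7.6, 0.0 m³/s.
ΣQ_DR = 122.8 m³/s.
With Δt = 4 h = 14400 s, V = ΣQ_DR · Δt = 122.8 × 14400 = 1.77 × 10^6 m³.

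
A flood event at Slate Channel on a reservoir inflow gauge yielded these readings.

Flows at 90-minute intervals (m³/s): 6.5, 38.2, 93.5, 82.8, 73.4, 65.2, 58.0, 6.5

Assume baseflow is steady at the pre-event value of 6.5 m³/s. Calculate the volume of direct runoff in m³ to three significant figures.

V ≈ 2.01 × 10^6 m³

Direct-runoff ordinates (Q − Q_b): 0.0, 31.7, 87.0, 76.3, 66.9, 58.7, 51.5, 0.0 m³/s.
ΣQ_DR = 372.1 m³/s.
With Δt = 1.5 h = 5400 s, V = ΣQ_DR · Δt = 372.1 × 5400 = 2.01 × 10^6 m³.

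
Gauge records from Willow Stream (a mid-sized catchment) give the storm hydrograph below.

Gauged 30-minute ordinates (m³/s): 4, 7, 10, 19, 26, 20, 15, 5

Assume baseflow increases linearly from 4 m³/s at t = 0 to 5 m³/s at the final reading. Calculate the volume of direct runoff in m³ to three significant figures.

V ≈ 1.26 × 10^5 m³

Direct-runoff ordinates (Q − Q_b): 0.00, 2.86, 5.71, 14.57, 21.43, 15.29, 10.14, 0.00 m³/s.
ΣQ_DR = 70.00 m³/s.
With Δt = 0.5 h = 1800 s, V = ΣQ_DR · Δt = 70.00 × 1800 = 1.26 × 10^5 m³.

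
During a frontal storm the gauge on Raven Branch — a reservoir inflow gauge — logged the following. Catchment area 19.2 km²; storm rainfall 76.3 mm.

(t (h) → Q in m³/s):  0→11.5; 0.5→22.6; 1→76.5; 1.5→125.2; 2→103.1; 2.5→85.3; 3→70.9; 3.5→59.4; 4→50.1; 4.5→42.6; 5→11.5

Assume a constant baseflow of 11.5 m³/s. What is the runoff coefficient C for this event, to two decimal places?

C ≈ 0.65

ΣQ_DR = 532.2 m³/s; V = ΣQ_DR·Δt = 9.580 × 10^5 m³.
Runoff depth d = V / A = 49.89 mm.
C = d / P = 49.89 / 76.3 = 0.65.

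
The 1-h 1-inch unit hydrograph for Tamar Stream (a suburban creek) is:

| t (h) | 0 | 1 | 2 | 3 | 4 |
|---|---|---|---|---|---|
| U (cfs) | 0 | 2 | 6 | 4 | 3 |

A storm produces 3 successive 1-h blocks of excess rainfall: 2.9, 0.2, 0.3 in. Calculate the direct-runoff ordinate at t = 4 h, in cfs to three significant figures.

By discrete convolution, Q_j = Σ (P_i / 1 in) · U_{j−i}.
At t = 4 h (j=4): Q = (2.9/1)·3 + (0.2/1)·4 + (0.3/1)·6 = 11.3 cfs.

Q ≈ 11.3 cfs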